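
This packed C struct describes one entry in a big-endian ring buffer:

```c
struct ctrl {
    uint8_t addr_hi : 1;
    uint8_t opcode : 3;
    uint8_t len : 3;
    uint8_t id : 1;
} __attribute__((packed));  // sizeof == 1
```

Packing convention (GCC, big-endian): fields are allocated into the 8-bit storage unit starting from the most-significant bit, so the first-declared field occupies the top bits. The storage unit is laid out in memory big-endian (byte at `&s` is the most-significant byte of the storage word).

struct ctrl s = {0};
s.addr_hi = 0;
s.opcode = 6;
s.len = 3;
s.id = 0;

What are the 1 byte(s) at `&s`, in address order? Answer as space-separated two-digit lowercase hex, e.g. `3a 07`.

[7+:1] addr_hi=0 & 0x1 = 0x0; word=0x00
[4+:3] opcode=6 & 0x7 = 0x6; word=0x60
[1+:3] len=3 & 0x7 = 0x3; word=0x66
[0+:1] id=0 & 0x1 = 0x0; word=0x66
word = 0x66 → big-endian bytes:
  [0]=0x66

66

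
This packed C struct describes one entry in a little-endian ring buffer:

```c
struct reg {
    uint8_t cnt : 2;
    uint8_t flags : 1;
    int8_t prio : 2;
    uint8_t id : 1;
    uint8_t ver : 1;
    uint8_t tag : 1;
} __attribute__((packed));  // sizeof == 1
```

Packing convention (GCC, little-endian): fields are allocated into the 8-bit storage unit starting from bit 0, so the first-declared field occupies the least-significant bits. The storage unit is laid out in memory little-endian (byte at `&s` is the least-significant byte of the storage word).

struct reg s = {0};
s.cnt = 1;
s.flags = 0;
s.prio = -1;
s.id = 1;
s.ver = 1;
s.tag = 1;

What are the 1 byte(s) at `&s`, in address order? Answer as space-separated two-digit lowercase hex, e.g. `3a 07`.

[0+:2] cnt=1 & 0x3 = 0x1; word=0x01
[2+:1] flags=0 & 0x1 = 0x0; word=0x01
[3+:2] prio=-1 & 0x3 = 0x3; word=0x19
[5+:1] id=1 & 0x1 = 0x1; word=0x39
[6+:1] ver=1 & 0x1 = 0x1; word=0x79
[7+:1] tag=1 & 0x1 = 0x1; word=0xf9
word = 0xf9 → little-endian bytes:
  [0]=0xf9

f9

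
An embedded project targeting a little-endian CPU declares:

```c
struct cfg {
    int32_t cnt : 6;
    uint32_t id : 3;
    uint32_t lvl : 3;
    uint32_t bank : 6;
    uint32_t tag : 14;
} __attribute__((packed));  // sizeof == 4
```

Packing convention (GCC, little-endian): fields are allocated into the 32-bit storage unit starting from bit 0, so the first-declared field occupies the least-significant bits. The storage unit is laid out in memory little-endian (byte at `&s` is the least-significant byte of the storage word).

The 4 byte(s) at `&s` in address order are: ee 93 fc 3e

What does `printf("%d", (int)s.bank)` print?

[0]=0xee [1]=0x93 [2]=0xfc [3]=0x3e (little-endian) → word 0x3efc93ee
cnt:6 @ bit 0 → (0x3efc93ee>>0)&0x3f = 0x2e
id:3 @ bit 6 → (0x3efc93ee>>6)&0x7 = 0x7
lvl:3 @ bit 9 → (0x3efc93ee>>9)&0x7 = 0x1
bank:6 @ bit 12 → (0x3efc93ee>>12)&0x3f = 0x9  ←
tag:14 @ bit 18 → (0x3efc93ee>>18)&0x3fff = 0xfbf

9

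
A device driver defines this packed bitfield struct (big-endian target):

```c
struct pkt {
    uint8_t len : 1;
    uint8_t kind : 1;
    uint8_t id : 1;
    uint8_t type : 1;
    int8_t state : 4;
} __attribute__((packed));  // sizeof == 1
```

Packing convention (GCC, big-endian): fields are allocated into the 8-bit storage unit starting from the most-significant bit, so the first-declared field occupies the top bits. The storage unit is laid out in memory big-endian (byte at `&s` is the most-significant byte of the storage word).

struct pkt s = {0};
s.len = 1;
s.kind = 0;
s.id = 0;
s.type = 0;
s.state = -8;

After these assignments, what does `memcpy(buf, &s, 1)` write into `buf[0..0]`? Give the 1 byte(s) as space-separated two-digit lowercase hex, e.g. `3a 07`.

len:1 = 1 → 0x1 << 7 → word 0x80
kind:1 = 0 → 0x0 << 6 → word 0x80
id:1 = 0 → 0x0 << 5 → word 0x80
type:1 = 0 → 0x0 << 4 → word 0x80
state:4 = -8 → 0x8 << 0 → word 0x88
word = 0x88 → big-endian bytes:
  [0]=0x88

88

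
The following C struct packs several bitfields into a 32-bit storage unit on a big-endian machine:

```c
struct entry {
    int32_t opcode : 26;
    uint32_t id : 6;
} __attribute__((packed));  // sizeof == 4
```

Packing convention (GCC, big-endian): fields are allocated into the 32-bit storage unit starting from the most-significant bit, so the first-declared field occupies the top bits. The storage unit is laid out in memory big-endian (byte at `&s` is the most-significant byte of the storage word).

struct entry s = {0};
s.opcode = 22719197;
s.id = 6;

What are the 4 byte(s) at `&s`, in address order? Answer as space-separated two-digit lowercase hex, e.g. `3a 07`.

opcode (26b) val=22719197 bits=0x15aaadd at bit 6: 0x56aab740
id (6b) val=6 bits=0x6 at bit 0: 0x56aab746
word = 0x56aab746 → big-endian bytes:
  [0]=0x56  [1]=0xaa  [2]=0xb7  [3]=0x46

56 aa b7 46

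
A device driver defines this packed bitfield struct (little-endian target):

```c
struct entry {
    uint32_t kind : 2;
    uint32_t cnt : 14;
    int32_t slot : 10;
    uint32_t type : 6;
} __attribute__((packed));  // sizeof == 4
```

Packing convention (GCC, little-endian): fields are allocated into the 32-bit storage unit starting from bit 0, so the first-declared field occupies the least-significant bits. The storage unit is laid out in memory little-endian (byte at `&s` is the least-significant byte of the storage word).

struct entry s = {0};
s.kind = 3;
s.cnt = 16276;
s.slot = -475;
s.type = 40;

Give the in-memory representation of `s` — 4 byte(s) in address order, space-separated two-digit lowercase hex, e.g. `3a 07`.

53 fe 25 a2

kind (2b) val=3 bits=0x3 at bit 0: 0x00000003
cnt (14b) val=16276 bits=0x3f94 at bit 2: 0x0000fe53
slot (10b) val=-475 bits=0x225 at bit 16: 0x0225fe53
type (6b) val=40 bits=0x28 at bit 26: 0xa225fe53
word = 0xa225fe53 → little-endian bytes:
  [0]=0x53  [1]=0xfe  [2]=0x25  [3]=0xa2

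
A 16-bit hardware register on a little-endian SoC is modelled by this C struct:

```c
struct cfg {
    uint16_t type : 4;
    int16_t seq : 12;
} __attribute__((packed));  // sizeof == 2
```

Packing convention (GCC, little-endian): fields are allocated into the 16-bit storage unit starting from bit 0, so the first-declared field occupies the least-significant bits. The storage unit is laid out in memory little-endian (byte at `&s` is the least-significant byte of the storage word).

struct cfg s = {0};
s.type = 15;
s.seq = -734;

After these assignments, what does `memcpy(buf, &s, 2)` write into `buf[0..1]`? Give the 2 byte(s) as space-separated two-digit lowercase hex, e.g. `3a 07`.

type (4b) val=15 bits=0xf at bit 0: 0x000f
seq (12b) val=-734 bits=0xd22 at bit 4: 0xd22f
word = 0xd22f → little-endian bytes:
  [0]=0x2f  [1]=0xd2

2f d2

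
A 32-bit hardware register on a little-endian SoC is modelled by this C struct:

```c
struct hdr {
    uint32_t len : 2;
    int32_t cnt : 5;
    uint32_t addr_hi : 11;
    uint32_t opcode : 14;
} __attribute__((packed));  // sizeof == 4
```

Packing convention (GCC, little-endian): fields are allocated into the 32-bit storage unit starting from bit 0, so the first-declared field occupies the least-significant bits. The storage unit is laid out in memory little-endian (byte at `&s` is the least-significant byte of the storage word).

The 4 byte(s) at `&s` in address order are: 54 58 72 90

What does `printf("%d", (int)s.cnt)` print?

-11

[0]=0x54 [1]=0x58 [2]=0x72 [3]=0x90 (little-endian) → word 0x90725854
len [0+:2] = (word>>0) & 0x3 = 0
cnt [2+:5] = (word>>2) & 0x1f = 21  ←
addr_hi [7+:11] = (word>>7) & 0x7ff = 1200
opcode [18+:14] = (word>>18) & 0x3fff = 9244
cnt signed 5b, MSB=1: 21 - 32 = -11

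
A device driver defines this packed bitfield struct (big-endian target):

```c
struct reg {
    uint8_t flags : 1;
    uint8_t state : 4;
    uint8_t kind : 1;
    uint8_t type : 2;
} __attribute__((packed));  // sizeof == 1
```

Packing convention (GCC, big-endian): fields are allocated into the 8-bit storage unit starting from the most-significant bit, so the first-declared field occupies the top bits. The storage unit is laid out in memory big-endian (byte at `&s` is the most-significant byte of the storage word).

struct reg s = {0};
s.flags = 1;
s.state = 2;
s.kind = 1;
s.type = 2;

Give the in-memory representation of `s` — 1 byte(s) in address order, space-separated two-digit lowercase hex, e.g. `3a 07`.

96

flags:1 = 1 → 0x1 << 7 → word 0x80
state:4 = 2 → 0x2 << 3 → word 0x90
kind:1 = 1 → 0x1 << 2 → word 0x94
type:2 = 2 → 0x2 << 0 → word 0x96
word = 0x96 → big-endian bytes:
  [0]=0x96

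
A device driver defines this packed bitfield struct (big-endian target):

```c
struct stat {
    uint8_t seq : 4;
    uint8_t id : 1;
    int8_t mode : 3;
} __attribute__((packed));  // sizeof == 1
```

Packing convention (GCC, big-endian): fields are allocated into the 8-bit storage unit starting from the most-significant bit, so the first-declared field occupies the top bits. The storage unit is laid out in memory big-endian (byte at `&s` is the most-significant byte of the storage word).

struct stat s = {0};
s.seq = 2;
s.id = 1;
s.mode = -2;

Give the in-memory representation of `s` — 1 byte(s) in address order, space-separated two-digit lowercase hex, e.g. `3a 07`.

2e

seq (4b) val=2 bits=0x2 at bit 4: 0x20
id (1b) val=1 bits=0x1 at bit 3: 0x28
mode (3b) val=-2 bits=0x6 at bit 0: 0x2e
word = 0x2e → big-endian bytes:
  [0]=0x2e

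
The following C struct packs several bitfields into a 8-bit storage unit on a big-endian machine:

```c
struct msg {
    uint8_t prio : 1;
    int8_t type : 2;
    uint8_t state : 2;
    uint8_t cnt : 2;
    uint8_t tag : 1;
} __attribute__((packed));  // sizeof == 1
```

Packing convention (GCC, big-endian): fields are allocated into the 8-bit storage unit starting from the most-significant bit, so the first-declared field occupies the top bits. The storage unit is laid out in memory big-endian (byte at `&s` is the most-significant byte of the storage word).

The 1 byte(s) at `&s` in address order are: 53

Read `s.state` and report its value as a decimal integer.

[0]=0x53 (big-endian) → word 0x53
prio:1 @ bit 7 → (0x53>>7)&0x1 = 0x0
type:2 @ bit 5 → (0x53>>5)&0x3 = 0x2
state:2 @ bit 3 → (0x53>>3)&0x3 = 0x2  ←
cnt:2 @ bit 1 → (0x53>>1)&0x3 = 0x1
tag:1 @ bit 0 → (0x53>>0)&0x1 = 0x1

2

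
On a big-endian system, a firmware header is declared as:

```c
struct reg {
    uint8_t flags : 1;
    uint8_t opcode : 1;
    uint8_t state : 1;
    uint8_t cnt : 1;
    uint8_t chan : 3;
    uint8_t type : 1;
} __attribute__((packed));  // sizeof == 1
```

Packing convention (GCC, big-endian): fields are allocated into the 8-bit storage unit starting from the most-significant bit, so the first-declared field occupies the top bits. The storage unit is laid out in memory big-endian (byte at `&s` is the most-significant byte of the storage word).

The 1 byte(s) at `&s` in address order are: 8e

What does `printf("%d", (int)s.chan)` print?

7

[0]=0x8e (big-endian) → word 0x8e
flags [7+:1] = (word>>7) & 0x1 = 1
opcode [6+:1] = (word>>6) & 0x1 = 0
state [5+:1] = (word>>5) & 0x1 = 0
cnt [4+:1] = (word>>4) & 0x1 = 0
chan [1+:3] = (word>>1) & 0x7 = 7  ←
type [0+:1] = (word>>0) & 0x1 = 0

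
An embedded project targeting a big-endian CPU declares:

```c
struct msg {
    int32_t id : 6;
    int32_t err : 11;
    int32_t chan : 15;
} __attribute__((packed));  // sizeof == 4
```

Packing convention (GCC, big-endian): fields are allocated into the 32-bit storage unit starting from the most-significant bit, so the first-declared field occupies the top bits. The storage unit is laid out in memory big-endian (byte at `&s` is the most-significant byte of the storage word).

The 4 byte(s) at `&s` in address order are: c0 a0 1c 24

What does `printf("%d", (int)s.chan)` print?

[0]=0xc0 [1]=0xa0 [2]=0x1c [3]=0x24 (big-endian) → word 0xc0a01c24
id [26+:6] = (word>>26) & 0x3f = 48
err [15+:11] = (word>>15) & 0x7ff = 320
chan [0+:15] = (word>>0) & 0x7fff = 7204  ←
chan signed 15b, MSB=0: value = 7204

7204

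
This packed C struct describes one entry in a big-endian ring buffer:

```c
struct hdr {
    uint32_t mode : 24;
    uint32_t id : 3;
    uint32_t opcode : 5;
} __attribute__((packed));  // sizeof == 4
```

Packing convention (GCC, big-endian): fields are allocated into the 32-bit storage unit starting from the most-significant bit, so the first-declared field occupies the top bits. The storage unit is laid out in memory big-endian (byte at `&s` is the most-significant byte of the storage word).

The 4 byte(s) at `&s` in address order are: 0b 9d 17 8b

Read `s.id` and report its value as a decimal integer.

4

[0]=0x0b [1]=0x9d [2]=0x17 [3]=0x8b (big-endian) → word 0x0b9d178b
mode [8+:24] = (word>>8) & 0xffffff = 761111
id [5+:3] = (word>>5) & 0x7 = 4  ←
opcode [0+:5] = (word>>0) & 0x1f = 11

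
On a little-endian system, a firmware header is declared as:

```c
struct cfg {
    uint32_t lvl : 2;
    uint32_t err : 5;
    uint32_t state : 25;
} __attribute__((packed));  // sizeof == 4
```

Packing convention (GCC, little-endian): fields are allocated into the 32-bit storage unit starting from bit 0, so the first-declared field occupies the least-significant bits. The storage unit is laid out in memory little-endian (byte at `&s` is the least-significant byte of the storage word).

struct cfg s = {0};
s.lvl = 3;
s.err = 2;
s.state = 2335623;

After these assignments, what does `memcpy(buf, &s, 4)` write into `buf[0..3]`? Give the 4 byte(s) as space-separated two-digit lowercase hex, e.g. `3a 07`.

8b c3 d1 11

lvl:2 = 3 → 0x3 << 0 → word 0x00000003
err:5 = 2 → 0x2 << 2 → word 0x0000000b
state:25 = 2335623 → 0x23a387 << 7 → word 0x11d1c38b
word = 0x11d1c38b → little-endian bytes:
  [0]=0x8b  [1]=0xc3  [2]=0xd1  [3]=0x11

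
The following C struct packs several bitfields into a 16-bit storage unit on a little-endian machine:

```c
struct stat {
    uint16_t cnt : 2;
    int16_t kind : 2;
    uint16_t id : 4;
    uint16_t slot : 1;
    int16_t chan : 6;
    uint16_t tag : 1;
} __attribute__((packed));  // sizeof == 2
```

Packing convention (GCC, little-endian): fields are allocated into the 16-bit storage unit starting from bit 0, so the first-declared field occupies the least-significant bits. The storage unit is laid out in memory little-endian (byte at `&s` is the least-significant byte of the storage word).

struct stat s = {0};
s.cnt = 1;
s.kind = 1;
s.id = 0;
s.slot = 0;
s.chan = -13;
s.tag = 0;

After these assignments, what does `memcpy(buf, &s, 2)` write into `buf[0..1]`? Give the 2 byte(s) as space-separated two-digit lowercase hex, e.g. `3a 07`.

cnt:2 = 1 → 0x1 << 0 → word 0x0001
kind:2 = 1 → 0x1 << 2 → word 0x0005
id:4 = 0 → 0x0 << 4 → word 0x0005
slot:1 = 0 → 0x0 << 8 → word 0x0005
chan:6 = -13 → 0x33 << 9 → word 0x6605
tag:1 = 0 → 0x0 << 15 → word 0x6605
word = 0x6605 → little-endian bytes:
  [0]=0x05  [1]=0x66

05 66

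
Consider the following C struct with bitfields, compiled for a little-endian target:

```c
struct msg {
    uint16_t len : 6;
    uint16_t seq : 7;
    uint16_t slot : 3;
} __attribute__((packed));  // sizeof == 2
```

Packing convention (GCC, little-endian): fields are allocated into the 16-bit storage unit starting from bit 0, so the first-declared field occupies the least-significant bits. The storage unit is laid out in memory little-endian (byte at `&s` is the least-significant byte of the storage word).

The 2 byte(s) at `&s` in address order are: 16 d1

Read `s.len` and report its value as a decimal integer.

22

[0]=0x16 [1]=0xd1 (little-endian) → word 0xd116
len:6 @ bit 0 → (0xd116>>0)&0x3f = 0x16  ←
seq:7 @ bit 6 → (0xd116>>6)&0x7f = 0x44
slot:3 @ bit 13 → (0xd116>>13)&0x7 = 0x6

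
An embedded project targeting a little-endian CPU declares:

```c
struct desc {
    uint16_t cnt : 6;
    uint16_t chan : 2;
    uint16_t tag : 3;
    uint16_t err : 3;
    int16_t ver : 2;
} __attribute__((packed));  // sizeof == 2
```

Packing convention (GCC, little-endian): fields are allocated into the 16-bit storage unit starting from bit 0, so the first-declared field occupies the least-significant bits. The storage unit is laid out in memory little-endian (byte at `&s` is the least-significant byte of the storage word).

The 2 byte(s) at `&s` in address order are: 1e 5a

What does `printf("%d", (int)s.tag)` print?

[0]=0x1e [1]=0x5a (little-endian) → word 0x5a1e
cnt:6 @ bit 0 → (0x5a1e>>0)&0x3f = 0x1e
chan:2 @ bit 6 → (0x5a1e>>6)&0x3 = 0x0
tag:3 @ bit 8 → (0x5a1e>>8)&0x7 = 0x2  ←
err:3 @ bit 11 → (0x5a1e>>11)&0x7 = 0x3
ver:2 @ bit 14 → (0x5a1e>>14)&0x3 = 0x1

2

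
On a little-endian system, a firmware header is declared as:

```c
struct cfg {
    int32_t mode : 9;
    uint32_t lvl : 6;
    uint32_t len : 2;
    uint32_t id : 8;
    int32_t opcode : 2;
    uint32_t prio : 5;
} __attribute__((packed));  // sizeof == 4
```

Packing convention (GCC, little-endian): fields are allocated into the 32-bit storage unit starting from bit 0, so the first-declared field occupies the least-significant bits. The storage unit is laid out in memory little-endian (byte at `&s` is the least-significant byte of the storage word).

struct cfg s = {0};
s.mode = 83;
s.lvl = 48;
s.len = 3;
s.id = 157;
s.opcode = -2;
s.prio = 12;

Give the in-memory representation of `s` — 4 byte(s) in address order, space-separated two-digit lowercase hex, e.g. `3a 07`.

mode (9b) val=83 bits=0x53 at bit 0: 0x00000053
lvl (6b) val=48 bits=0x30 at bit 9: 0x00006053
len (2b) val=3 bits=0x3 at bit 15: 0x0001e053
id (8b) val=157 bits=0x9d at bit 17: 0x013be053
opcode (2b) val=-2 bits=0x2 at bit 25: 0x053be053
prio (5b) val=12 bits=0xc at bit 27: 0x653be053
word = 0x653be053 → little-endian bytes:
  [0]=0x53  [1]=0xe0  [2]=0x3b  [3]=0x65

53 e0 3b 65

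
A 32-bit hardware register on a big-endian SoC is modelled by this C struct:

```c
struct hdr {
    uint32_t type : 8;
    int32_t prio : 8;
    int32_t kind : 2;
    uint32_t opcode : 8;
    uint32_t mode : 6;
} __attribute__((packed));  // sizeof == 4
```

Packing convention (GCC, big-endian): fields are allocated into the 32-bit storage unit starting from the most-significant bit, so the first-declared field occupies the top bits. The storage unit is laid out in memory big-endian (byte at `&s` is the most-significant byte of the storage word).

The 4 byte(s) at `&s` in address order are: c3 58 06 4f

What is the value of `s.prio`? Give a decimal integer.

[0]=0xc3 [1]=0x58 [2]=0x06 [3]=0x4f (big-endian) → word 0xc358064f
type:8 @ bit 24 → (0xc358064f>>24)&0xff = 0xc3
prio:8 @ bit 16 → (0xc358064f>>16)&0xff = 0x58  ←
kind:2 @ bit 14 → (0xc358064f>>14)&0x3 = 0x0
opcode:8 @ bit 6 → (0xc358064f>>6)&0xff = 0x19
mode:6 @ bit 0 → (0xc358064f>>0)&0x3f = 0xf
prio signed 8b, MSB=0: value = 88

88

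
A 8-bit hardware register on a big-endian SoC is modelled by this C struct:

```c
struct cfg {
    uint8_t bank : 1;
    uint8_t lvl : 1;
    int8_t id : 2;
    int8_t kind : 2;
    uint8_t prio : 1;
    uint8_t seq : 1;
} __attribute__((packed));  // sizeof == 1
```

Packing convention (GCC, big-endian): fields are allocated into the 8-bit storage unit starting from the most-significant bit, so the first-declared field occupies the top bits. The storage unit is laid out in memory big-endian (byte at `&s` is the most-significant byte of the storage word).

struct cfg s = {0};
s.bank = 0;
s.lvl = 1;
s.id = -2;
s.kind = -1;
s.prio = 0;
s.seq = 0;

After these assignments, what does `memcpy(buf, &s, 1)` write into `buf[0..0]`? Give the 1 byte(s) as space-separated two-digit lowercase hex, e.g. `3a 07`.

6c

[7+:1] bank=0 & 0x1 = 0x0; word=0x00
[6+:1] lvl=1 & 0x1 = 0x1; word=0x40
[4+:2] id=-2 & 0x3 = 0x2; word=0x60
[2+:2] kind=-1 & 0x3 = 0x3; word=0x6c
[1+:1] prio=0 & 0x1 = 0x0; word=0x6c
[0+:1] seq=0 & 0x1 = 0x0; word=0x6c
word = 0x6c → big-endian bytes:
  [0]=0x6c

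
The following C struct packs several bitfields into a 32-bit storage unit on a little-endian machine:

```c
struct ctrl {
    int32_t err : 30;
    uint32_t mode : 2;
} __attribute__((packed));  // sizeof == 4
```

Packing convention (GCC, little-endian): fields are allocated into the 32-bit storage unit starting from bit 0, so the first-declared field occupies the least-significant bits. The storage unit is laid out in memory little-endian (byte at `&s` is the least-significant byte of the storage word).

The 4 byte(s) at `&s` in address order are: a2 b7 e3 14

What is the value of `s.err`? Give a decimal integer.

350468002

[0]=0xa2 [1]=0xb7 [2]=0xe3 [3]=0x14 (little-endian) → word 0x14e3b7a2
err [0+:30] = (word>>0) & 0x3fffffff = 350468002  ←
mode [30+:2] = (word>>30) & 0x3 = 0
err signed 30b, MSB=0: value = 350468002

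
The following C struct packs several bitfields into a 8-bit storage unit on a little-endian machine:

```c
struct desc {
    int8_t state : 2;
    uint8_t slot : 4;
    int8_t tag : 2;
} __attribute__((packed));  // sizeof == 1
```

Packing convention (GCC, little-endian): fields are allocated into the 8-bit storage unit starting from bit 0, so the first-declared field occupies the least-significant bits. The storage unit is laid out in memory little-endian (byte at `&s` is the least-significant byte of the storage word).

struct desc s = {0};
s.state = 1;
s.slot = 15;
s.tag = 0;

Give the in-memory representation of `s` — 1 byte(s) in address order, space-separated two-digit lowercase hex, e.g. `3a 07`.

3d

state (2b) val=1 bits=0x1 at bit 0: 0x01
slot (4b) val=15 bits=0xf at bit 2: 0x3d
tag (2b) val=0 bits=0x0 at bit 6: 0x3d
word = 0x3d → little-endian bytes:
  [0]=0x3d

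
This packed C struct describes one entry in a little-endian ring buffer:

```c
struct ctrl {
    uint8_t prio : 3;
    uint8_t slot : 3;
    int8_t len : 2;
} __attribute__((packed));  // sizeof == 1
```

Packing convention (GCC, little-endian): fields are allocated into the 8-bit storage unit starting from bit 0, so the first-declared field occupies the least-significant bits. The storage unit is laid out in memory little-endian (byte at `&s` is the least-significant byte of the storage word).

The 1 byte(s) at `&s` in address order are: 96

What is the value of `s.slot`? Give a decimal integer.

2

[0]=0x96 (little-endian) → word 0x96
prio [0+:3] = (word>>0) & 0x7 = 6
slot [3+:3] = (word>>3) & 0x7 = 2  ←
len [6+:2] = (word>>6) & 0x3 = 2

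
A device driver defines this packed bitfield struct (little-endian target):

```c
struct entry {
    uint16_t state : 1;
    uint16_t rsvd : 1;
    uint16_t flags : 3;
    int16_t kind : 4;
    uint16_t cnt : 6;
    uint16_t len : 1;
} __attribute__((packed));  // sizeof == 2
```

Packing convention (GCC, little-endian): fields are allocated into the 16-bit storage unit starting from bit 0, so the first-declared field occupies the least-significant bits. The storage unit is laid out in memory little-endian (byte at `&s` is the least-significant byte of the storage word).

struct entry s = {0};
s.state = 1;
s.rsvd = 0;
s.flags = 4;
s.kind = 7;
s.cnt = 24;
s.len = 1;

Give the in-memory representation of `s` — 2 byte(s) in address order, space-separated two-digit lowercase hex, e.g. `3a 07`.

state (1b) val=1 bits=0x1 at bit 0: 0x0001
rsvd (1b) val=0 bits=0x0 at bit 1: 0x0001
flags (3b) val=4 bits=0x4 at bit 2: 0x0011
kind (4b) val=7 bits=0x7 at bit 5: 0x00f1
cnt (6b) val=24 bits=0x18 at bit 9: 0x30f1
len (1b) val=1 bits=0x1 at bit 15: 0xb0f1
word = 0xb0f1 → little-endian bytes:
  [0]=0xf1  [1]=0xb0

f1 b0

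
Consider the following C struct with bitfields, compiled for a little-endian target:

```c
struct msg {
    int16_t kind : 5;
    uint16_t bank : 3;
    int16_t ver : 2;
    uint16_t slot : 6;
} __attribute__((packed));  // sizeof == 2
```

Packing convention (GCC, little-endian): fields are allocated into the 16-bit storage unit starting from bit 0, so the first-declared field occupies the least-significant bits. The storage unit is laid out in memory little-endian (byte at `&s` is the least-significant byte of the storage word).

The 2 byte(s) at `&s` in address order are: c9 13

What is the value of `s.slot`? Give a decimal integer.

4

[0]=0xc9 [1]=0x13 (little-endian) → word 0x13c9
kind [0+:5] = (word>>0) & 0x1f = 9
bank [5+:3] = (word>>5) & 0x7 = 6
ver [8+:2] = (word>>8) & 0x3 = 3
slot [10+:6] = (word>>10) & 0x3f = 4  ←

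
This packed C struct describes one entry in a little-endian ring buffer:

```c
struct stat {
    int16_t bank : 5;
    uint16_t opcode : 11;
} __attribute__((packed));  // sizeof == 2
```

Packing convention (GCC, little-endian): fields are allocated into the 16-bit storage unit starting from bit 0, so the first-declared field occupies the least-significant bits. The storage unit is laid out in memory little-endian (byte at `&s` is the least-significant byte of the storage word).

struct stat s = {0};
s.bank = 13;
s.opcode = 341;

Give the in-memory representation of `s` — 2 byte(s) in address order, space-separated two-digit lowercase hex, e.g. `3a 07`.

ad 2a

bank:5 = 13 → 0xd << 0 → word 0x000d
opcode:11 = 341 → 0x155 << 5 → word 0x2aad
word = 0x2aad → little-endian bytes:
  [0]=0xad  [1]=0x2a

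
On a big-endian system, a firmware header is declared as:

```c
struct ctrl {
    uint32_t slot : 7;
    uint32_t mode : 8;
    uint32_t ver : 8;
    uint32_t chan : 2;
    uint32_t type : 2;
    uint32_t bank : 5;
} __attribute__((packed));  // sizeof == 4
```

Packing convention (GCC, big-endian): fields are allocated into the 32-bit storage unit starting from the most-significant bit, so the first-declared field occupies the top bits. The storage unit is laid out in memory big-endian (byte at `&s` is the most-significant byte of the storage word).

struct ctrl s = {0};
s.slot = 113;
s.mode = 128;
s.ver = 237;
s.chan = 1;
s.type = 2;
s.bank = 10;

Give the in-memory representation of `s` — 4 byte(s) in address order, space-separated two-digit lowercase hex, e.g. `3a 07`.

slot:7 = 113 → 0x71 << 25 → word 0xe2000000
mode:8 = 128 → 0x80 << 17 → word 0xe3000000
ver:8 = 237 → 0xed << 9 → word 0xe301da00
chan:2 = 1 → 0x1 << 7 → word 0xe301da80
type:2 = 2 → 0x2 << 5 → word 0xe301dac0
bank:5 = 10 → 0xa << 0 → word 0xe301daca
word = 0xe301daca → big-endian bytes:
  [0]=0xe3  [1]=0x01  [2]=0xda  [3]=0xca

e3 01 da ca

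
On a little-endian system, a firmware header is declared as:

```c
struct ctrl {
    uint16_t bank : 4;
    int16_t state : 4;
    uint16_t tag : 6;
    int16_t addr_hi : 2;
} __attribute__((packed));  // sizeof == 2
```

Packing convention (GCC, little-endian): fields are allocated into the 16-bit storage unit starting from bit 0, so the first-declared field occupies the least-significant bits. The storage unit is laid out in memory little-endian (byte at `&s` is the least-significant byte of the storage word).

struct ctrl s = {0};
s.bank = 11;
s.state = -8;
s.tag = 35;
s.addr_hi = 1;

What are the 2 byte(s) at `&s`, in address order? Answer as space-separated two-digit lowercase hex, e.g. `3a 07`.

bank (4b) val=11 bits=0xb at bit 0: 0x000b
state (4b) val=-8 bits=0x8 at bit 4: 0x008b
tag (6b) val=35 bits=0x23 at bit 8: 0x238b
addr_hi (2b) val=1 bits=0x1 at bit 14: 0x638b
word = 0x638b → little-endian bytes:
  [0]=0x8b  [1]=0x63

8b 63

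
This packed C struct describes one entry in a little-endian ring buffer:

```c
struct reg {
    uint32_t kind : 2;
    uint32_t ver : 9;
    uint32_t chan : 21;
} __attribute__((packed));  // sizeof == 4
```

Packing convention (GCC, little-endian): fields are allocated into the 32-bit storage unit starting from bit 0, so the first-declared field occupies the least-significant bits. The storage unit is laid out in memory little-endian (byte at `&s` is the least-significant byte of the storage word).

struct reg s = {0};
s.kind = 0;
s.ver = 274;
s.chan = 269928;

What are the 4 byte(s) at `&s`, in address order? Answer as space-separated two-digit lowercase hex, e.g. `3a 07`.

48 44 f3 20

kind:2 = 0 → 0x0 << 0 → word 0x00000000
ver:9 = 274 → 0x112 << 2 → word 0x00000448
chan:21 = 269928 → 0x41e68 << 11 → word 0x20f34448
word = 0x20f34448 → little-endian bytes:
  [0]=0x48  [1]=0x44  [2]=0xf3  [3]=0x20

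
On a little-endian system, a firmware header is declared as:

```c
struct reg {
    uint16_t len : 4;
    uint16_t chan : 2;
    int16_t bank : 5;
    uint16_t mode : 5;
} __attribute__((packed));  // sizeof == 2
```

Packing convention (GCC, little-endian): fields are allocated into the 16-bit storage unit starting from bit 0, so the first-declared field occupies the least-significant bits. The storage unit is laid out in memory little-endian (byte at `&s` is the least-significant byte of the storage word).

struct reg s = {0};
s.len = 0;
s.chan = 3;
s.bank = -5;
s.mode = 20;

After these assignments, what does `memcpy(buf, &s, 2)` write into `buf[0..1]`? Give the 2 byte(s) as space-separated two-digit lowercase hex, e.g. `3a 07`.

f0 a6

len:4 = 0 → 0x0 << 0 → word 0x0000
chan:2 = 3 → 0x3 << 4 → word 0x0030
bank:5 = -5 → 0x1b << 6 → word 0x06f0
mode:5 = 20 → 0x14 << 11 → word 0xa6f0
word = 0xa6f0 → little-endian bytes:
  [0]=0xf0  [1]=0xa6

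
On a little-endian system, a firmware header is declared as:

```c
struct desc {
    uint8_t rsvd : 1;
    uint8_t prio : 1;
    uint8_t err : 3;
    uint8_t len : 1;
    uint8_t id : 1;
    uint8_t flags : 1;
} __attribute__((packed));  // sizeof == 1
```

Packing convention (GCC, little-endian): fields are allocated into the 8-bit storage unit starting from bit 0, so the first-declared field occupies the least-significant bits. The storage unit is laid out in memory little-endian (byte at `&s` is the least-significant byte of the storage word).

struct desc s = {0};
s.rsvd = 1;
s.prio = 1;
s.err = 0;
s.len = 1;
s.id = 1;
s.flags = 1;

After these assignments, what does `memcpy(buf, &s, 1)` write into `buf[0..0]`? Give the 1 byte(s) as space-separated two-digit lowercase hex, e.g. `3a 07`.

[0+:1] rsvd=1 & 0x1 = 0x1; word=0x01
[1+:1] prio=1 & 0x1 = 0x1; word=0x03
[2+:3] err=0 & 0x7 = 0x0; word=0x03
[5+:1] len=1 & 0x1 = 0x1; word=0x23
[6+:1] id=1 & 0x1 = 0x1; word=0x63
[7+:1] flags=1 & 0x1 = 0x1; word=0xe3
word = 0xe3 → little-endian bytes:
  [0]=0xe3

e3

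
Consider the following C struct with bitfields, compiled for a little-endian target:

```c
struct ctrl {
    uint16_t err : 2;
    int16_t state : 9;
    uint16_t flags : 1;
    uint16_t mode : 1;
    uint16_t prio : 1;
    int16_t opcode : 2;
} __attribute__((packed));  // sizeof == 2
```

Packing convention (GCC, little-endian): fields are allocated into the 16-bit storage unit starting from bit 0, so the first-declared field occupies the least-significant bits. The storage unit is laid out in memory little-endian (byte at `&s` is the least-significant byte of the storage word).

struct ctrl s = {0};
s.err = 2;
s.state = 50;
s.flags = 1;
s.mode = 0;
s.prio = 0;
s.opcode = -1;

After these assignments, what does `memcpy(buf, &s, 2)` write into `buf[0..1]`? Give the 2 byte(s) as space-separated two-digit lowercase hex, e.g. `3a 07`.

err:2 = 2 → 0x2 << 0 → word 0x0002
state:9 = 50 → 0x32 << 2 → word 0x00ca
flags:1 = 1 → 0x1 << 11 → word 0x08ca
mode:1 = 0 → 0x0 << 12 → word 0x08ca
prio:1 = 0 → 0x0 << 13 → word 0x08ca
opcode:2 = -1 → 0x3 << 14 → word 0xc8ca
word = 0xc8ca → little-endian bytes:
  [0]=0xca  [1]=0xc8

ca c8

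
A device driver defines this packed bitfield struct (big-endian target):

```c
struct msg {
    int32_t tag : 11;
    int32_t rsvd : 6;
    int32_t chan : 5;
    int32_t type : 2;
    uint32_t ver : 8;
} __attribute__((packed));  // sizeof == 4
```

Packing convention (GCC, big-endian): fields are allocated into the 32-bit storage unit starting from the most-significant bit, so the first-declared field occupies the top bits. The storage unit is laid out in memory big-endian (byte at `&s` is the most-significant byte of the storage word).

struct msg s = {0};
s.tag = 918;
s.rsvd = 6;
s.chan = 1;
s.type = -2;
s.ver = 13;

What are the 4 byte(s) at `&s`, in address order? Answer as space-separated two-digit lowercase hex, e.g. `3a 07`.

tag (11b) val=918 bits=0x396 at bit 21: 0x72c00000
rsvd (6b) val=6 bits=0x6 at bit 15: 0x72c30000
chan (5b) val=1 bits=0x1 at bit 10: 0x72c30400
type (2b) val=-2 bits=0x2 at bit 8: 0x72c30600
ver (8b) val=13 bits=0xd at bit 0: 0x72c3060d
word = 0x72c3060d → big-endian bytes:
  [0]=0x72  [1]=0xc3  [2]=0x06  [3]=0x0d

72 c3 06 0d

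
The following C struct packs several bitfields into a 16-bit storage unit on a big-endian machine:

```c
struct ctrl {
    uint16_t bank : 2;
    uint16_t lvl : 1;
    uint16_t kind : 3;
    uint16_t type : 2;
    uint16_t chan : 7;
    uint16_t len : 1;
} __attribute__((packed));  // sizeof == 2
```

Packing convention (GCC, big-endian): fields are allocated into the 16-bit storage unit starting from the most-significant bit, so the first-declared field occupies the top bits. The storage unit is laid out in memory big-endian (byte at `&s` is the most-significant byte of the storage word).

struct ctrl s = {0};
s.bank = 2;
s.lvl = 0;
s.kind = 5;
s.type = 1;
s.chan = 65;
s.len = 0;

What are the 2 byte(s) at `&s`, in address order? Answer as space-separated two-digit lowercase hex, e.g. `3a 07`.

bank (2b) val=2 bits=0x2 at bit 14: 0x8000
lvl (1b) val=0 bits=0x0 at bit 13: 0x8000
kind (3b) val=5 bits=0x5 at bit 10: 0x9400
type (2b) val=1 bits=0x1 at bit 8: 0x9500
chan (7b) val=65 bits=0x41 at bit 1: 0x9582
len (1b) val=0 bits=0x0 at bit 0: 0x9582
word = 0x9582 → big-endian bytes:
  [0]=0x95  [1]=0x82

95 82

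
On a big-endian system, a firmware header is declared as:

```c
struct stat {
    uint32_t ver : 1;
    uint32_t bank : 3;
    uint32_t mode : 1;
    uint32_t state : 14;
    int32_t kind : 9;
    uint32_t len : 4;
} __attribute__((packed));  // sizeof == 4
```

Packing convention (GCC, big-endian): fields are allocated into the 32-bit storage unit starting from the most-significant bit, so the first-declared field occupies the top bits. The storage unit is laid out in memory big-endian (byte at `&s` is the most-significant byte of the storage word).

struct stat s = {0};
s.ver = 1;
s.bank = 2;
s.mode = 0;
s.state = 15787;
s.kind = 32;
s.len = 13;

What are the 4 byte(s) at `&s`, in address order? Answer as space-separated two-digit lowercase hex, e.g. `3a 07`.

a7 b5 62 0d

ver:1 = 1 → 0x1 << 31 → word 0x80000000
bank:3 = 2 → 0x2 << 28 → word 0xa0000000
mode:1 = 0 → 0x0 << 27 → word 0xa0000000
state:14 = 15787 → 0x3dab << 13 → word 0xa7b56000
kind:9 = 32 → 0x20 << 4 → word 0xa7b56200
len:4 = 13 → 0xd << 0 → word 0xa7b5620d
word = 0xa7b5620d → big-endian bytes:
  [0]=0xa7  [1]=0xb5  [2]=0x62  [3]=0x0d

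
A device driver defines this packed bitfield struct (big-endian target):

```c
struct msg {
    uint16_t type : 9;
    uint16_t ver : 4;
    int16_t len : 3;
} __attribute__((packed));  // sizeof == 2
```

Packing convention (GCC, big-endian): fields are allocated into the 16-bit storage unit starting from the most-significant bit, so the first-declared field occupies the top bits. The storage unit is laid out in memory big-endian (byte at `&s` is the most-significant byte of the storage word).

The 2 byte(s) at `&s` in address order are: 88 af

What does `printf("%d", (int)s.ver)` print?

5

[0]=0x88 [1]=0xaf (big-endian) → word 0x88af
type:9 @ bit 7 → (0x88af>>7)&0x1ff = 0x111
ver:4 @ bit 3 → (0x88af>>3)&0xf = 0x5  ←
len:3 @ bit 0 → (0x88af>>0)&0x7 = 0x7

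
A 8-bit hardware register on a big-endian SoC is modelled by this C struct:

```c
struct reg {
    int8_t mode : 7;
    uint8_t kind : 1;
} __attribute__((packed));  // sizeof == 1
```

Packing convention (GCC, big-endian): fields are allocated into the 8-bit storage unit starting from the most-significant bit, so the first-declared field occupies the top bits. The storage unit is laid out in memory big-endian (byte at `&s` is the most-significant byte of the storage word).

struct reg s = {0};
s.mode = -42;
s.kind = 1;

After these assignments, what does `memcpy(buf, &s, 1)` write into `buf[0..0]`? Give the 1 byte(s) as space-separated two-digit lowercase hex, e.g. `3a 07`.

ad

[1+:7] mode=-42 & 0x7f = 0x56; word=0xac
[0+:1] kind=1 & 0x1 = 0x1; word=0xad
word = 0xad → big-endian bytes:
  [0]=0xad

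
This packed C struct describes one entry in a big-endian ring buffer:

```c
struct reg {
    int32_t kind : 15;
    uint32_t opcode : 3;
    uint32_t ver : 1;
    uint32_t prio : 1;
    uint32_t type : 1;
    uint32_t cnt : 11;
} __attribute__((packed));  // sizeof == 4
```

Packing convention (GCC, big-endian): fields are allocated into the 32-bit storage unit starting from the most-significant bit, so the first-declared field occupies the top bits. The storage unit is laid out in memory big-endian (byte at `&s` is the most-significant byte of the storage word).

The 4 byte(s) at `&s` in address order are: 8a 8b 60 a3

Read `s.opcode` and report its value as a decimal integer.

5

[0]=0x8a [1]=0x8b [2]=0x60 [3]=0xa3 (big-endian) → word 0x8a8b60a3
kind [17+:15] = (word>>17) & 0x7fff = 17733
opcode [14+:3] = (word>>14) & 0x7 = 5  ←
ver [13+:1] = (word>>13) & 0x1 = 1
prio [12+:1] = (word>>12) & 0x1 = 0
type [11+:1] = (word>>11) & 0x1 = 0
cnt [0+:11] = (word>>0) & 0x7ff = 163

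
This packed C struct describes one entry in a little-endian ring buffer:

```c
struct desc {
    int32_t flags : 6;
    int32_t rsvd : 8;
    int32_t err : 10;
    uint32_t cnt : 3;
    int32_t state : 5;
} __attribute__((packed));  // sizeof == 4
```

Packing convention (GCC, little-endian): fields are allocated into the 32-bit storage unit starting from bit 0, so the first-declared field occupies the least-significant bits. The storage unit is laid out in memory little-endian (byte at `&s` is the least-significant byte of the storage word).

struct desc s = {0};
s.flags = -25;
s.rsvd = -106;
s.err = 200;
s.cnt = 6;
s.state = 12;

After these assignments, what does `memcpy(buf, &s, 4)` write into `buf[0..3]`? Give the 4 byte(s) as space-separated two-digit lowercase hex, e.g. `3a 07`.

a7 25 32 66

[0+:6] flags=-25 & 0x3f = 0x27; word=0x00000027
[6+:8] rsvd=-106 & 0xff = 0x96; word=0x000025a7
[14+:10] err=200 & 0x3ff = 0xc8; word=0x003225a7
[24+:3] cnt=6 & 0x7 = 0x6; word=0x063225a7
[27+:5] state=12 & 0x1f = 0xc; word=0x663225a7
word = 0x663225a7 → little-endian bytes:
  [0]=0xa7  [1]=0x25  [2]=0x32  [3]=0x66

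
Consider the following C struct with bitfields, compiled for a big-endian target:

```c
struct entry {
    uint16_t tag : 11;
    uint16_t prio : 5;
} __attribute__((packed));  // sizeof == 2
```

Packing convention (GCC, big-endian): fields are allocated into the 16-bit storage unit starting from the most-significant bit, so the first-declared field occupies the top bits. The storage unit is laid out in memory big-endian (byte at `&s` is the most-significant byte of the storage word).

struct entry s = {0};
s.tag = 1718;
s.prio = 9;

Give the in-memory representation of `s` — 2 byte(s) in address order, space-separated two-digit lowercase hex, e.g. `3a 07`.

tag (11b) val=1718 bits=0x6b6 at bit 5: 0xd6c0
prio (5b) val=9 bits=0x9 at bit 0: 0xd6c9
word = 0xd6c9 → big-endian bytes:
  [0]=0xd6  [1]=0xc9

d6 c9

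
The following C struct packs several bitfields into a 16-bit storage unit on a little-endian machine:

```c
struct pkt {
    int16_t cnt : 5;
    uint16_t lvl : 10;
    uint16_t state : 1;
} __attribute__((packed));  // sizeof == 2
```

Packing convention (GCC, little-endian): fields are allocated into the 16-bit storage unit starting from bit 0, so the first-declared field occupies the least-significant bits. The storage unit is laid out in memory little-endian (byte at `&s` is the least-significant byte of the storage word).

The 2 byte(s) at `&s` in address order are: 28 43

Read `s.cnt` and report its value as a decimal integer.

[0]=0x28 [1]=0x43 (little-endian) → word 0x4328
cnt [0+:5] = (word>>0) & 0x1f = 8  ←
lvl [5+:10] = (word>>5) & 0x3ff = 537
state [15+:1] = (word>>15) & 0x1 = 0
cnt signed 5b, MSB=0: value = 8

8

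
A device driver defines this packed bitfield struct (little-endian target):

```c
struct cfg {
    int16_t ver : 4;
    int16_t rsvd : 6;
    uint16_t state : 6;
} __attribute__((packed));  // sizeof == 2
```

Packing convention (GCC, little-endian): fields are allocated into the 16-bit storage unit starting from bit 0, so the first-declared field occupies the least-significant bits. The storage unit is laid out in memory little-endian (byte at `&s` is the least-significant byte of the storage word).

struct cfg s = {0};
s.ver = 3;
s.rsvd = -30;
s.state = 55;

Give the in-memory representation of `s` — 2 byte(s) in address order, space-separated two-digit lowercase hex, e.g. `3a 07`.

23 de

[0+:4] ver=3 & 0xf = 0x3; word=0x0003
[4+:6] rsvd=-30 & 0x3f = 0x22; word=0x0223
[10+:6] state=55 & 0x3f = 0x37; word=0xde23
word = 0xde23 → little-endian bytes:
  [0]=0x23  [1]=0xde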